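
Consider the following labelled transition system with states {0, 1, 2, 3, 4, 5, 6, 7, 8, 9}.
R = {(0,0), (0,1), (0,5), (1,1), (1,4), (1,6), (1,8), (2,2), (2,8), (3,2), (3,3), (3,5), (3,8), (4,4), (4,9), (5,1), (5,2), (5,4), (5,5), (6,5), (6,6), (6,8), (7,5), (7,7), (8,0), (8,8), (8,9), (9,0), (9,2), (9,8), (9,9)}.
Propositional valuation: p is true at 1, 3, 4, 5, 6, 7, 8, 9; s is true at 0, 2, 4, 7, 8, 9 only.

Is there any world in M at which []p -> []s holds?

Recall that []ψ holds at a world iff ψ holds at every accessible world, and <>ψ holds iff ψ holds at some accessible world.
Let φ = []p -> []s. Evaluate φ at each world:
  0 (successors {0, 1, 5}): φ is true.
  1 (successors {1, 4, 6, 8}): φ is false.
  2 (successors {2, 8}): φ is true.
  3 (successors {2, 3, 5, 8}): φ is true.
  4 (successors {4, 9}): φ is true.
  5 (successors {1, 2, 4, 5}): φ is true.
  6 (successors {5, 6, 8}): φ is false.
  7 (successors {5, 7}): φ is false.
  8 (successors {0, 8, 9}): φ is true.
  9 (successors {0, 2, 8, 9}): φ is true.
Detail at 0 (witness):
  At 0: []p is false, []s is false, so []p -> []s is true.
    At 0: []p requires p at every successor {0, 1, 5}.
      p fails at 0, so []p is false at 0.
    At 0: []s requires s at every successor {0, 1, 5}.
      s fails at 1, so []s is false at 0.

Yes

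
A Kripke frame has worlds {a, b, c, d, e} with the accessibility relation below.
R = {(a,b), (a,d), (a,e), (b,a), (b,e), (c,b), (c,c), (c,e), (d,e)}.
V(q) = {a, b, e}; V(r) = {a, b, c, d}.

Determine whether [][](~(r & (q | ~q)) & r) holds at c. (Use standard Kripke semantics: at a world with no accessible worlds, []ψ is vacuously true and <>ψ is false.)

Recall that []ψ holds at a world iff ψ holds at every accessible world, and <>ψ holds iff ψ holds at some accessible world.
At c: [][](~(r & (q | ~q)) & r) requires [](~(r & (q | ~q)) & r) at every successor {b, c, e}.
  [](~(r & (q | ~q)) & r) fails at b, so [][](~(r & (q | ~q)) & r) is false at c.
    At b: [](~(r & (q | ~q)) & r) requires ~(r & (q | ~q)) & r at every successor {a, e}.
      ~(r & (q | ~q)) & r fails at a, so [](~(r & (q | ~q)) & r) is false at b.

No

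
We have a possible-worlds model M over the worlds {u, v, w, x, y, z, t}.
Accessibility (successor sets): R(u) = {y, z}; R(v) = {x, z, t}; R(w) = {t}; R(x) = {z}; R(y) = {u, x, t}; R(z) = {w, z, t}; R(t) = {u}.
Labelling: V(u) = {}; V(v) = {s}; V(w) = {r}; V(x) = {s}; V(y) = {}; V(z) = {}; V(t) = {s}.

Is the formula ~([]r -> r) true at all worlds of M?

Let φ = ~([]r -> r). Evaluate φ at each world:
  u (successors {y, z}): φ is false.
  v (successors {x, z, t}): φ is false.
  w (successors {t}): φ is false.
  x (successors {z}): φ is false.
  y (successors {u, x, t}): φ is false.
  z (successors {w, z, t}): φ is false.
  t (successors {u}): φ is false.
Detail at u (counterexample):
  At u: []r -> r is true, so ~([]r -> r) is false.
    At u: []r is false, r is false, so []r -> r is true.
      At u: []r requires r at every successor {y, z}.
        r fails at y, so []r is false at u.

No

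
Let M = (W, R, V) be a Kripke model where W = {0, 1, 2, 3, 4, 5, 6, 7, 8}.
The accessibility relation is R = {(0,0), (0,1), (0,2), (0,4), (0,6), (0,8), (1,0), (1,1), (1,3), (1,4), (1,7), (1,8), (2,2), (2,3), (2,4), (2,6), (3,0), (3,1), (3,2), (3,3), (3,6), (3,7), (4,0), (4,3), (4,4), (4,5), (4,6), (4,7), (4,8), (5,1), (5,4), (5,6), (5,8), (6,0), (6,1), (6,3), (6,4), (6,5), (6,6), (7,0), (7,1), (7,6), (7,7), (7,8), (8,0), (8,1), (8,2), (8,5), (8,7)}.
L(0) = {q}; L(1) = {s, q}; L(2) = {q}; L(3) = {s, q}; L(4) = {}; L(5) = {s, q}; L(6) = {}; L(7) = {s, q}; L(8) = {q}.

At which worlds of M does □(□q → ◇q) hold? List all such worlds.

0, 1, 2, 3, 4, 5, 6, 7, 8

Recall that □ψ holds at a world iff ψ holds at every accessible world, and ◇ψ holds iff ψ holds at some accessible world.
Let φ = □(□q → ◇q). Evaluate φ at each world:
  0 (successors {0, 1, 2, 4, 6, 8}): φ is true.
  1 (successors {0, 1, 3, 4, 7, 8}): φ is true.
  2 (successors {2, 3, 4, 6}): φ is true.
  3 (successors {0, 1, 2, 3, 6, 7}): φ is true.
  4 (successors {0, 3, 4, 5, 6, 7, 8}): φ is true.
  5 (successors {1, 4, 6, 8}): φ is true.
  6 (successors {0, 1, 3, 4, 5, 6}): φ is true.
  7 (successors {0, 1, 6, 7, 8}): φ is true.
  8 (successors {0, 1, 2, 5, 7}): φ is true.
For instance, at 0:
  At 0: □(□q → ◇q) requires □q → ◇q at every successor {0, 1, 2, 4, 6, 8}.
    At 0: □q → ◇q is true.
    At 1: □q → ◇q is true.
    At 2: □q → ◇q is true.
    At 4: □q → ◇q is true.
    At 6: □q → ◇q is true.
    At 8: □q → ◇q is true.
  So □(□q → ◇q) is true at 0.
Satisfying worlds: {0, 1, 2, 3, 4, 5, 6, 7, 8}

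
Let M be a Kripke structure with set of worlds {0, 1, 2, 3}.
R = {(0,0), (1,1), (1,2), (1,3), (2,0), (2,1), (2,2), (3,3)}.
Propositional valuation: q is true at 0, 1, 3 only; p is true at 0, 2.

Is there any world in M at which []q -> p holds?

Let φ = []q -> p. Evaluate φ at each world:
  0 (successors {0}): φ is true.
  1 (successors {1, 2, 3}): φ is true.
  2 (successors {0, 1, 2}): φ is true.
  3 (successors {3}): φ is false.
Detail at 0 (witness):
  At 0: []q is true, p is true, so []q -> p is true.
    At 0: []q requires q at every successor {0}.
      At 0: q is true.
    So []q is true at 0.

Yes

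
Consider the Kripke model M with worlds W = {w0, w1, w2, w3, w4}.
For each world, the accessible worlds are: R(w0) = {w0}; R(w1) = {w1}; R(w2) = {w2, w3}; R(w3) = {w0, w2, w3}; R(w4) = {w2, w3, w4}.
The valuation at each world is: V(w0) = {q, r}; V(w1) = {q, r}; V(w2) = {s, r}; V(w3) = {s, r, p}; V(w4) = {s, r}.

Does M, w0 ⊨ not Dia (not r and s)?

Yes

At w0: Dia (not r and s) is false, so not Dia (not r and s) is true.
  At w0: Dia (not r and s) requires not r and s at some successor in {w0}.
    At w0: not r and s is false.
  So Dia (not r and s) is false at w0.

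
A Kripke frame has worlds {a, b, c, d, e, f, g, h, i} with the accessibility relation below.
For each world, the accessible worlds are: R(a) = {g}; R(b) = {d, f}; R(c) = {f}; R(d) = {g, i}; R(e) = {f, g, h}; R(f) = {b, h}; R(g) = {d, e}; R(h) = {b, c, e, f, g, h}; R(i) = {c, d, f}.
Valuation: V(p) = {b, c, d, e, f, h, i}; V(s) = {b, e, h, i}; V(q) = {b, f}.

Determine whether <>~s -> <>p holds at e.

Recall that <>ψ holds at a world iff ψ holds at some accessible world.
At e: <>~s is true, <>p is true, so <>~s -> <>p is true.
  At e: <>~s requires ~s at some successor in {f, g, h}.
    ~s holds at f, so <>~s is true at e.
  At e: <>p requires p at some successor in {f, g, h}.
    p holds at f, so <>p is true at e.

Yes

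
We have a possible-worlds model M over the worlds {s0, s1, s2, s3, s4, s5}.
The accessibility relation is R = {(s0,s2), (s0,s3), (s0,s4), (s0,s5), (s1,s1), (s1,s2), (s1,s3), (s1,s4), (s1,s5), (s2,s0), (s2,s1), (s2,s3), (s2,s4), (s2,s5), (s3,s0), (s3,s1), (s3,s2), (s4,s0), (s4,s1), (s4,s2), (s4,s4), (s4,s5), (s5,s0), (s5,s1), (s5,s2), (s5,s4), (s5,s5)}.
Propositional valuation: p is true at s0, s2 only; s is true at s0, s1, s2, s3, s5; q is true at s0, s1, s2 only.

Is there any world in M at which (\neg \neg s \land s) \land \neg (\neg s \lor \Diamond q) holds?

Let φ = (\neg \neg s \land s) \land \neg (\neg s \lor \Diamond q). Evaluate φ at each world:
  s0 (successors {s2, s3, s4, s5}): φ is false.
  s1 (successors {s1, s2, s3, s4, s5}): φ is false.
  s2 (successors {s0, s1, s3, s4, s5}): φ is false.
  s3 (successors {s0, s1, s2}): φ is false.
  s4 (successors {s0, s1, s2, s4, s5}): φ is false.
  s5 (successors {s0, s1, s2, s4, s5}): φ is false.
For instance, at s5:
  At s5: \neg \neg s \land s is true, \neg (\neg s \lor \Diamond q) is false, so (\neg \neg s \land s) \land \neg (\neg s \lor \Diamond q) is false.
    At s5: \neg s \lor \Diamond q is true, so \neg (\neg s \lor \Diamond q) is false.
      At s5: \neg s is false, \Diamond q is true, so \neg s \lor \Diamond q is true.

No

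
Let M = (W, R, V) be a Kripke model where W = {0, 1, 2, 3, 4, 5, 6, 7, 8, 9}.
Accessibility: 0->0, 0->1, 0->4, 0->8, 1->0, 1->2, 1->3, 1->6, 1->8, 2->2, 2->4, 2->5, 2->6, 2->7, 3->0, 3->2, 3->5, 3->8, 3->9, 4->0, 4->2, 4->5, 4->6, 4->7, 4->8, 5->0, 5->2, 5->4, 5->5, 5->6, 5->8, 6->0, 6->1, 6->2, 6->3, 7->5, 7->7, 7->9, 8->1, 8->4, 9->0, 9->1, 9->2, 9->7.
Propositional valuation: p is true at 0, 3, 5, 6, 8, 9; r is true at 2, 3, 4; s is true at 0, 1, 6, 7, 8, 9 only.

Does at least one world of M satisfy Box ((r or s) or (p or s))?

Recall that Box ψ holds at a world iff ψ holds at every accessible world, and Dia ψ holds iff ψ holds at some accessible world.
Let φ = Box ((r or s) or (p or s)). Evaluate φ at each world:
  0 (successors {0, 1, 4, 8}): φ is true.
  1 (successors {0, 2, 3, 6, 8}): φ is true.
  2 (successors {2, 4, 5, 6, 7}): φ is true.
  3 (successors {0, 2, 5, 8, 9}): φ is true.
  4 (successors {0, 2, 5, 6, 7, 8}): φ is true.
  5 (successors {0, 2, 4, 5, 6, 8}): φ is true.
  6 (successors {0, 1, 2, 3}): φ is true.
  7 (successors {5, 7, 9}): φ is true.
  8 (successors {1, 4}): φ is true.
  9 (successors {0, 1, 2, 7}): φ is true.
Detail at 0 (witness):
  At 0: Box ((r or s) or (p or s)) requires (r or s) or (p or s) at every successor {0, 1, 4, 8}.
    At 0: (r or s) or (p or s) is true.
    At 1: (r or s) or (p or s) is true.
    At 4: (r or s) or (p or s) is true.
    At 8: (r or s) or (p or s) is true.
  So Box ((r or s) or (p or s)) is true at 0.

Yes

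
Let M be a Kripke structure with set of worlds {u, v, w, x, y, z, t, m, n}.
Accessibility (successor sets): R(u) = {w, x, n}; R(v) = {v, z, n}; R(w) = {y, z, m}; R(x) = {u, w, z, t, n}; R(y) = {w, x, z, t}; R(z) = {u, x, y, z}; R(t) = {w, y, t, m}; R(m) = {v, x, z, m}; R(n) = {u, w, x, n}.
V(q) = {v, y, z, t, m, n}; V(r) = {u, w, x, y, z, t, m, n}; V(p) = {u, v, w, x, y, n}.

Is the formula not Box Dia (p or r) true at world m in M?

No

At m: Box Dia (p or r) is true, so not Box Dia (p or r) is false.
  At m: Box Dia (p or r) requires Dia (p or r) at every successor {v, x, z, m}.
    At v: Dia (p or r) is true.
    At x: Dia (p or r) is true.
    At z: Dia (p or r) is true.
    At m: Dia (p or r) is true.
  So Box Dia (p or r) is true at m.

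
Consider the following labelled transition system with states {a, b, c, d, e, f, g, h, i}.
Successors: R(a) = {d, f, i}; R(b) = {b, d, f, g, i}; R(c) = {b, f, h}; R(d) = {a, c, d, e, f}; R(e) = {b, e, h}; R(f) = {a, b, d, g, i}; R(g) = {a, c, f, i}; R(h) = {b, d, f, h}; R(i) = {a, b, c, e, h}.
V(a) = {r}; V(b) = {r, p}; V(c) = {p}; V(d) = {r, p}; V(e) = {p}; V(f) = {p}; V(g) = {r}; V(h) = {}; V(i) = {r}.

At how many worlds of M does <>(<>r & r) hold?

9

Recall that <>ψ holds at a world iff ψ holds at some accessible world.
Let φ = <>(<>r & r). Evaluate φ at each world:
  a (successors {d, f, i}): φ is true.
  b (successors {b, d, f, g, i}): φ is true.
  c (successors {b, f, h}): φ is true.
  d (successors {a, c, d, e, f}): φ is true.
  e (successors {b, e, h}): φ is true.
  f (successors {a, b, d, g, i}): φ is true.
  g (successors {a, c, f, i}): φ is true.
  h (successors {b, d, f, h}): φ is true.
  i (successors {a, b, c, e, h}): φ is true.
For instance, at h:
  At h: <>(<>r & r) requires <>r & r at some successor in {b, d, f, h}.
    <>r & r holds at b, so <>(<>r & r) is true at h.
      At b: <>r is true, r is true, so <>r & r is true.
Satisfying worlds: {a, b, c, d, e, f, g, h, i}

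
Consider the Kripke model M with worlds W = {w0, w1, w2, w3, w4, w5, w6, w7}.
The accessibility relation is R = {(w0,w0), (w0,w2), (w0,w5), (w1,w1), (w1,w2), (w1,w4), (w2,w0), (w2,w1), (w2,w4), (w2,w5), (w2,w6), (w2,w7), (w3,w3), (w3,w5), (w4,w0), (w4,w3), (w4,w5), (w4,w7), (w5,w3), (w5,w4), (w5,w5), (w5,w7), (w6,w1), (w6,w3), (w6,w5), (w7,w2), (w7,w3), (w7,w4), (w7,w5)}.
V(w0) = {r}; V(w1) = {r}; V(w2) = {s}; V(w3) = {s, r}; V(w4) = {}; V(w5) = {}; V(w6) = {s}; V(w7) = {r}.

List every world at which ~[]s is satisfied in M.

Recall that []ψ holds at a world iff ψ holds at every accessible world, and <>ψ holds iff ψ holds at some accessible world.
Let φ = ~[]s. Evaluate φ at each world:
  w0 (successors {w0, w2, w5}): φ is true.
  w1 (successors {w1, w2, w4}): φ is true.
  w2 (successors {w0, w1, w4, w5, w6, w7}): φ is true.
  w3 (successors {w3, w5}): φ is true.
  w4 (successors {w0, w3, w5, w7}): φ is true.
  w5 (successors {w3, w4, w5, w7}): φ is true.
  w6 (successors {w1, w3, w5}): φ is true.
  w7 (successors {w2, w3, w4, w5}): φ is true.
For instance, at w2:
  At w2: []s is false, so ~[]s is true.
    At w2: []s requires s at every successor {w0, w1, w4, w5, w6, w7}.
      s fails at w0, so []s is false at w2.
Satisfying worlds: {w0, w1, w2, w3, w4, w5, w6, w7}

w0, w1, w2, w3, w4, w5, w6, w7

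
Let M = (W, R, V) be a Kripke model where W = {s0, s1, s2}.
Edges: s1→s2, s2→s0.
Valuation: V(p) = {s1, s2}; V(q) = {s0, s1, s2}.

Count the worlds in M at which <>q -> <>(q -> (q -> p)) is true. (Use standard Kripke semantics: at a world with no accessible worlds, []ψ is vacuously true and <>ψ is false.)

Let φ = <>q -> <>(q -> (q -> p)). Evaluate φ at each world:
  s0 (successors ∅): φ is true.
  s1 (successors {s2}): φ is true.
  s2 (successors {s0}): φ is false.
For instance, at s2:
  At s2: <>q is true, <>(q -> (q -> p)) is false, so <>q -> <>(q -> (q -> p)) is false.
    At s2: <>q requires q at some successor in {s0}.
      q holds at s0, so <>q is true at s2.
    At s2: <>(q -> (q -> p)) requires q -> (q -> p) at some successor in {s0}.
      At s0: q -> (q -> p) is false.
    So <>(q -> (q -> p)) is false at s2.
Satisfying worlds: {s0, s1}

2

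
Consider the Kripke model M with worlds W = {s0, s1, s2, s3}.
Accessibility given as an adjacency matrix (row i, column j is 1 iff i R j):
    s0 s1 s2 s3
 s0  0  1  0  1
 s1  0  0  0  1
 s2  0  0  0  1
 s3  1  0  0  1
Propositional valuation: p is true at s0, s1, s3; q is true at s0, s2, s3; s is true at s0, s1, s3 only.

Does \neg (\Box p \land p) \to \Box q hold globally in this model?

Yes

Let φ = \neg (\Box p \land p) \to \Box q. Evaluate φ at each world:
  s0 (successors {s1, s3}): φ is true.
  s1 (successors {s3}): φ is true.
  s2 (successors {s3}): φ is true.
  s3 (successors {s0, s3}): φ is true.
For instance, at s0:
  At s0: \neg (\Box p \land p) is false, \Box q is false, so \neg (\Box p \land p) \to \Box q is true.
    At s0: \Box p \land p is true, so \neg (\Box p \land p) is false.
      At s0: \Box p is true, p is true, so \Box p \land p is true.
    At s0: \Box q requires q at every successor {s1, s3}.
      q fails at s1, so \Box q is false at s0.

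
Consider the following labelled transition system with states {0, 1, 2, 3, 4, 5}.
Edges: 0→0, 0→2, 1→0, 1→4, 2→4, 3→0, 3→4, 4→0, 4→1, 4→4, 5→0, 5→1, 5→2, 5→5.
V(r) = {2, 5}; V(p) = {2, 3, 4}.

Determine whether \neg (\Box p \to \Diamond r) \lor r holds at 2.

Yes

Recall that \Box ψ holds at a world iff ψ holds at every accessible world, and \Diamond ψ holds iff ψ holds at some accessible world.
At 2: \neg (\Box p \to \Diamond r) is true, r is true, so \neg (\Box p \to \Diamond r) \lor r is true.
  At 2: \Box p \to \Diamond r is false, so \neg (\Box p \to \Diamond r) is true.
    At 2: \Box p is true, \Diamond r is false, so \Box p \to \Diamond r is false.
      At 2: \Box p requires p at every successor {4}.
        At 4: p is true.
      So \Box p is true at 2.
      At 2: \Diamond r requires r at some successor in {4}.
        At 4: r is false.
      So \Diamond r is false at 2.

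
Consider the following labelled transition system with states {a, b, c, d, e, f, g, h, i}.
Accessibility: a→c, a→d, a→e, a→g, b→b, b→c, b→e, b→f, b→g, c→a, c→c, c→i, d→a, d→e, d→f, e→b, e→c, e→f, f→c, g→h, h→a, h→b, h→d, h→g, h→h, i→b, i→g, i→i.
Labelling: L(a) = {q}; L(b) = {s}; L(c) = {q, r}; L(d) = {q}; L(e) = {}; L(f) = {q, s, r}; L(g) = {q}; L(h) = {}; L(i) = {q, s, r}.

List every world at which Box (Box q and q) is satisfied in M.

Let φ = Box (Box q and q). Evaluate φ at each world:
  a (successors {c, d, e, g}): φ is false.
  b (successors {b, c, e, f, g}): φ is false.
  c (successors {a, c, i}): φ is false.
  d (successors {a, e, f}): φ is false.
  e (successors {b, c, f}): φ is false.
  f (successors {c}): φ is true.
  g (successors {h}): φ is false.
  h (successors {a, b, d, g, h}): φ is false.
  i (successors {b, g, i}): φ is false.
For instance, at e:
  At e: Box (Box q and q) requires Box q and q at every successor {b, c, f}.
    Box q and q fails at b, so Box (Box q and q) is false at e.
      At b: Box q is false, q is false, so Box q and q is false.
Satisfying worlds: {f}

f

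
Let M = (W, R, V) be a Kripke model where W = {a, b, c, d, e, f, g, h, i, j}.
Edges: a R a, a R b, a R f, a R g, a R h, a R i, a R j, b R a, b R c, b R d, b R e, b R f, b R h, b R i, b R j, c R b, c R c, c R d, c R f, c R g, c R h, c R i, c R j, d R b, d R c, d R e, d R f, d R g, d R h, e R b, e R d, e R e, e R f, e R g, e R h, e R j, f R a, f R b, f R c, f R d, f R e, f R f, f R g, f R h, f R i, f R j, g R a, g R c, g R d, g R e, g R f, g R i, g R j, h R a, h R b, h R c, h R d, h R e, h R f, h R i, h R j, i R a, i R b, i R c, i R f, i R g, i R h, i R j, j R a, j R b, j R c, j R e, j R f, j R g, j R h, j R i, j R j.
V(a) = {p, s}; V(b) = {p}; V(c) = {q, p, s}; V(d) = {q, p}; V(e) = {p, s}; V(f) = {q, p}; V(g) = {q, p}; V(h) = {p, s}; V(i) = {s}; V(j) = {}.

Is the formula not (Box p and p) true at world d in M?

At d: Box p and p is true, so not (Box p and p) is false.
  At d: Box p is true, p is true, so Box p and p is true.
    At d: Box p requires p at every successor {b, c, e, f, g, h}.
      At b: p is true.
      At c: p is true.
      At e: p is true.
      At f: p is true.
      At g: p is true.
      At h: p is true.
    So Box p is true at d.

No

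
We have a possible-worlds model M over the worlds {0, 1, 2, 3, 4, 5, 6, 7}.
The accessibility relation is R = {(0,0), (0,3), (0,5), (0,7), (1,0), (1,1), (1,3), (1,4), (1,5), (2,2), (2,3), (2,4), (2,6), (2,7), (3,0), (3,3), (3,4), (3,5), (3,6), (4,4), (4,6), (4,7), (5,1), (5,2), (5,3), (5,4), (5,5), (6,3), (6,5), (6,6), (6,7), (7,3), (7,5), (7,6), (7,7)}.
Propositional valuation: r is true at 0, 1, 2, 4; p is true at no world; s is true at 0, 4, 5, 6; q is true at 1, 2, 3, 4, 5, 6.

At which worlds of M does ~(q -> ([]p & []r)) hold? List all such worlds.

1, 2, 3, 4, 5, 6

Recall that []ψ holds at a world iff ψ holds at every accessible world, and <>ψ holds iff ψ holds at some accessible world.
Let φ = ~(q -> ([]p & []r)). Evaluate φ at each world:
  0 (successors {0, 3, 5, 7}): φ is false.
  1 (successors {0, 1, 3, 4, 5}): φ is true.
  2 (successors {2, 3, 4, 6, 7}): φ is true.
  3 (successors {0, 3, 4, 5, 6}): φ is true.
  4 (successors {4, 6, 7}): φ is true.
  5 (successors {1, 2, 3, 4, 5}): φ is true.
  6 (successors {3, 5, 6, 7}): φ is true.
  7 (successors {3, 5, 6, 7}): φ is false.
For instance, at 3:
  At 3: q -> ([]p & []r) is false, so ~(q -> ([]p & []r)) is true.
    At 3: q is true, []p & []r is false, so q -> ([]p & []r) is false.
      At 3: []p is false, []r is false, so []p & []r is false.
Satisfying worlds: {1, 2, 3, 4, 5, 6}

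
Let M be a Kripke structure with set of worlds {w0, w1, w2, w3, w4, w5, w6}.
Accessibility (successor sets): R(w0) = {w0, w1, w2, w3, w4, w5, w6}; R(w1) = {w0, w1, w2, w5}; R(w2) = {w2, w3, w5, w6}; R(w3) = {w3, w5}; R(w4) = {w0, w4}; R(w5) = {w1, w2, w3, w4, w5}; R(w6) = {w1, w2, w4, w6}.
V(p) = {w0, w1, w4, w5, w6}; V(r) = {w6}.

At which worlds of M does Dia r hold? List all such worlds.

Let φ = Dia r. Evaluate φ at each world:
  w0 (successors {w0, w1, w2, w3, w4, w5, w6}): φ is true.
  w1 (successors {w0, w1, w2, w5}): φ is false.
  w2 (successors {w2, w3, w5, w6}): φ is true.
  w3 (successors {w3, w5}): φ is false.
  w4 (successors {w0, w4}): φ is false.
  w5 (successors {w1, w2, w3, w4, w5}): φ is false.
  w6 (successors {w1, w2, w4, w6}): φ is true.
For instance, at w6:
  At w6: Dia r requires r at some successor in {w1, w2, w4, w6}.
    r holds at w6, so Dia r is true at w6.
Satisfying worlds: {w0, w2, w6}

w0, w2, w6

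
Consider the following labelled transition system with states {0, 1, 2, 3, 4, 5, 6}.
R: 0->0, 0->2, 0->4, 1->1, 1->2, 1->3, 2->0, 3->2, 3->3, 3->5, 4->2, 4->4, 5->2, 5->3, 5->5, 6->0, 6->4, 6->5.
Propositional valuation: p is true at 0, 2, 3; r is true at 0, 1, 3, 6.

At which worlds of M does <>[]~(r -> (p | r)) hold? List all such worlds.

Let φ = <>[]~(r -> (p | r)). Evaluate φ at each world:
  0 (successors {0, 2, 4}): φ is false.
  1 (successors {1, 2, 3}): φ is false.
  2 (successors {0}): φ is false.
  3 (successors {2, 3, 5}): φ is false.
  4 (successors {2, 4}): φ is false.
  5 (successors {2, 3, 5}): φ is false.
  6 (successors {0, 4, 5}): φ is false.
For instance, at 1:
  At 1: <>[]~(r -> (p | r)) requires []~(r -> (p | r)) at some successor in {1, 2, 3}.
    At 1: []~(r -> (p | r)) is false.
    At 2: []~(r -> (p | r)) is false.
    At 3: []~(r -> (p | r)) is false.
  So <>[]~(r -> (p | r)) is false at 1.
Satisfying worlds: none.

none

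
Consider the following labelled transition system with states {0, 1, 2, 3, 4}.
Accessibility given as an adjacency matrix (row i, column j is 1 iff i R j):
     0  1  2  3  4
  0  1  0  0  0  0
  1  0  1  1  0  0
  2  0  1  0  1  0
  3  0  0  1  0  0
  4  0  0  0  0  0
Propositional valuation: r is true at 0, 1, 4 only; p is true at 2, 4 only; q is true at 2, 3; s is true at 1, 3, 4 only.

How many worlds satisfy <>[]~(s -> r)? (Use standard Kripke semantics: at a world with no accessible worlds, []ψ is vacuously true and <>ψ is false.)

Let φ = <>[]~(s -> r). Evaluate φ at each world:
  0 (successors {0}): φ is false.
  1 (successors {1, 2}): φ is false.
  2 (successors {1, 3}): φ is false.
  3 (successors {2}): φ is false.
  4 (successors ∅): φ is false.
For instance, at 3:
  At 3: <>[]~(s -> r) requires []~(s -> r) at some successor in {2}.
    At 2: []~(s -> r) is false.
  So <>[]~(s -> r) is false at 3.
Satisfying worlds: none.

0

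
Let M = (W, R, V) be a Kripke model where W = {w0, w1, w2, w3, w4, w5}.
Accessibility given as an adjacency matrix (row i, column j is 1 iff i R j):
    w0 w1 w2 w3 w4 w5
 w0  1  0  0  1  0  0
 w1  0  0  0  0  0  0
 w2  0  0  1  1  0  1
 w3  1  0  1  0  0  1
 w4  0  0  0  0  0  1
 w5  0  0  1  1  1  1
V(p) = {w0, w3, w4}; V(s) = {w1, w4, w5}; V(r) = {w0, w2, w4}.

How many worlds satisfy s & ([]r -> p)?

2

Let φ = s & ([]r -> p). Evaluate φ at each world:
  w0 (successors {w0, w3}): φ is false.
  w1 (successors ∅): φ is false.
  w2 (successors {w2, w3, w5}): φ is false.
  w3 (successors {w0, w2, w5}): φ is false.
  w4 (successors {w5}): φ is true.
  w5 (successors {w2, w3, w4, w5}): φ is true.
For instance, at w2:
  At w2: s is false, []r -> p is true, so s & ([]r -> p) is false.
    At w2: []r is false, p is false, so []r -> p is true.
      At w2: []r requires r at every successor {w2, w3, w5}.
        r fails at w3, so []r is false at w2.
Satisfying worlds: {w4, w5}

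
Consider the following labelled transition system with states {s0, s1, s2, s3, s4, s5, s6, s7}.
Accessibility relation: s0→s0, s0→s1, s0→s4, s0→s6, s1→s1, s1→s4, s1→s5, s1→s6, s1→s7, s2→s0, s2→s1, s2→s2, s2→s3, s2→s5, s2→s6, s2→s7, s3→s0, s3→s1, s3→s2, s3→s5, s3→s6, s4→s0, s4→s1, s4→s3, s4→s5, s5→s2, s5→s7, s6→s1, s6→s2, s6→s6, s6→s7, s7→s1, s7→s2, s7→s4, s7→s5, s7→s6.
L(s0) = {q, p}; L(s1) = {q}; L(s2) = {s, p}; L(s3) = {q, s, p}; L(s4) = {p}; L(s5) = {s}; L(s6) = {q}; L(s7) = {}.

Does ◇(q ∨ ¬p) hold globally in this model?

Let φ = ◇(q ∨ ¬p). Evaluate φ at each world:
  s0 (successors {s0, s1, s4, s6}): φ is true.
  s1 (successors {s1, s4, s5, s6, s7}): φ is true.
  s2 (successors {s0, s1, s2, s3, s5, s6, s7}): φ is true.
  s3 (successors {s0, s1, s2, s5, s6}): φ is true.
  s4 (successors {s0, s1, s3, s5}): φ is true.
  s5 (successors {s2, s7}): φ is true.
  s6 (successors {s1, s2, s6, s7}): φ is true.
  s7 (successors {s1, s2, s4, s5, s6}): φ is true.
For instance, at s6:
  At s6: ◇(q ∨ ¬p) requires q ∨ ¬p at some successor in {s1, s2, s6, s7}.
    q ∨ ¬p holds at s1, so ◇(q ∨ ¬p) is true at s6.

Yes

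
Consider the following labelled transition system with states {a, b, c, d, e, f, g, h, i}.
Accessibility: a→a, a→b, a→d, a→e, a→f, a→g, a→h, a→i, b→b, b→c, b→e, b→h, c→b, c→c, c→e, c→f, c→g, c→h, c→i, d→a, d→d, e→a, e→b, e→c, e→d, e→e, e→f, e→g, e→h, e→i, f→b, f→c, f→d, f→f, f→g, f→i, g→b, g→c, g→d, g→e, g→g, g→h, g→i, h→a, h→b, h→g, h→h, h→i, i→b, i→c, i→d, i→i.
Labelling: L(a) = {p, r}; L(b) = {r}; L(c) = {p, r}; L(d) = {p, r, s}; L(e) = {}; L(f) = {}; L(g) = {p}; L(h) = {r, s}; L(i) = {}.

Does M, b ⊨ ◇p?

At b: ◇p requires p at some successor in {b, c, e, h}.
  p holds at c, so ◇p is true at b.

Yes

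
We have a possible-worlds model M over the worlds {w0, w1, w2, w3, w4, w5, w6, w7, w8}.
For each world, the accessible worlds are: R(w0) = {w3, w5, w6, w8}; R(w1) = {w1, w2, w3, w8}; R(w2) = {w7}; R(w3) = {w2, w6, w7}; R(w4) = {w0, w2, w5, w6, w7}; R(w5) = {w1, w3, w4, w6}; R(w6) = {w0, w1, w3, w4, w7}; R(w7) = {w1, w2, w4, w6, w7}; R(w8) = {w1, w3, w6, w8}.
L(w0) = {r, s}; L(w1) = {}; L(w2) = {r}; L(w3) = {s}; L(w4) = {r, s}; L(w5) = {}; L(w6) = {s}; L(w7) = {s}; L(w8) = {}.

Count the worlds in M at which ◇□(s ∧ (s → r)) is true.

Recall that □ψ holds at a world iff ψ holds at every accessible world, and ◇ψ holds iff ψ holds at some accessible world.
Let φ = ◇□(s ∧ (s → r)). Evaluate φ at each world:
  w0 (successors {w3, w5, w6, w8}): φ is false.
  w1 (successors {w1, w2, w3, w8}): φ is false.
  w2 (successors {w7}): φ is false.
  w3 (successors {w2, w6, w7}): φ is false.
  w4 (successors {w0, w2, w5, w6, w7}): φ is false.
  w5 (successors {w1, w3, w4, w6}): φ is false.
  w6 (successors {w0, w1, w3, w4, w7}): φ is false.
  w7 (successors {w1, w2, w4, w6, w7}): φ is false.
  w8 (successors {w1, w3, w6, w8}): φ is false.
For instance, at w3:
  At w3: ◇□(s ∧ (s → r)) requires □(s ∧ (s → r)) at some successor in {w2, w6, w7}.
    At w2: □(s ∧ (s → r)) is false.
    At w6: □(s ∧ (s → r)) is false.
    At w7: □(s ∧ (s → r)) is false.
  So ◇□(s ∧ (s → r)) is false at w3.
Satisfying worlds: none.

0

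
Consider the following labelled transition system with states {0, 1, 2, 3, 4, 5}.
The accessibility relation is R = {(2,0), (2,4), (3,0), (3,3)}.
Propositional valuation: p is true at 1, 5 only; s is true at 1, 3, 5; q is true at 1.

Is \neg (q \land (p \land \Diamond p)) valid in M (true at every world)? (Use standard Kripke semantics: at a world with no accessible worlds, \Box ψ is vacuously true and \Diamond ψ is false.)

Let φ = \neg (q \land (p \land \Diamond p)). Evaluate φ at each world:
  0 (successors ∅): φ is true.
  1 (successors ∅): φ is true.
  2 (successors {0, 4}): φ is true.
  3 (successors {0, 3}): φ is true.
  4 (successors ∅): φ is true.
  5 (successors ∅): φ is true.
For instance, at 3:
  At 3: q \land (p \land \Diamond p) is false, so \neg (q \land (p \land \Diamond p)) is true.
    At 3: q is false, p \land \Diamond p is false, so q \land (p \land \Diamond p) is false.
      At 3: p is false, \Diamond p is false, so p \land \Diamond p is false.

Yes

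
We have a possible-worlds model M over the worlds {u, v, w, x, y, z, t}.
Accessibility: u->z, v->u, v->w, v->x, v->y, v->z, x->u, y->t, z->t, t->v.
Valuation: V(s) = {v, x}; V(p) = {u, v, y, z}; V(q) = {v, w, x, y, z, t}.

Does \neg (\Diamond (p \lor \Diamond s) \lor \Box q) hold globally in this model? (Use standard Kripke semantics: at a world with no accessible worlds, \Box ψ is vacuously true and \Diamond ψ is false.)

No

Let φ = \neg (\Diamond (p \lor \Diamond s) \lor \Box q). Evaluate φ at each world:
  u (successors {z}): φ is false.
  v (successors {u, w, x, y, z}): φ is false.
  w (successors ∅): φ is false.
  x (successors {u}): φ is false.
  y (successors {t}): φ is false.
  z (successors {t}): φ is false.
  t (successors {v}): φ is false.
Detail at u (counterexample):
  At u: \Diamond (p \lor \Diamond s) \lor \Box q is true, so \neg (\Diamond (p \lor \Diamond s) \lor \Box q) is false.
    At u: \Diamond (p \lor \Diamond s) is true, \Box q is true, so \Diamond (p \lor \Diamond s) \lor \Box q is true.
      At u: \Diamond (p \lor \Diamond s) requires p \lor \Diamond s at some successor in {z}.
        p \lor \Diamond s holds at z, so \Diamond (p \lor \Diamond s) is true at u.
      At u: \Box q requires q at every successor {z}.
        At z: q is true.
      So \Box q is true at u.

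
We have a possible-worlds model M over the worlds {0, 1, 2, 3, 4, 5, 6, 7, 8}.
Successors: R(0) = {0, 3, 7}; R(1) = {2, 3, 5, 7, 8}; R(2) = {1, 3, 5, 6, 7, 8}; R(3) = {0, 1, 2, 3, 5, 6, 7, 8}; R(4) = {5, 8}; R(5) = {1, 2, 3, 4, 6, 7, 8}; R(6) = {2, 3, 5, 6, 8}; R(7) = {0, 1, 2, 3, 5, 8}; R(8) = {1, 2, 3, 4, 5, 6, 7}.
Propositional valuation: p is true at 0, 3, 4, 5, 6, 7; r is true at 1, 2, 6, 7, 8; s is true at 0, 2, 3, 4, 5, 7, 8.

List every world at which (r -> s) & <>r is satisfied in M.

0, 2, 3, 4, 5, 7, 8

Let φ = (r -> s) & <>r. Evaluate φ at each world:
  0 (successors {0, 3, 7}): φ is true.
  1 (successors {2, 3, 5, 7, 8}): φ is false.
  2 (successors {1, 3, 5, 6, 7, 8}): φ is true.
  3 (successors {0, 1, 2, 3, 5, 6, 7, 8}): φ is true.
  4 (successors {5, 8}): φ is true.
  5 (successors {1, 2, 3, 4, 6, 7, 8}): φ is true.
  6 (successors {2, 3, 5, 6, 8}): φ is false.
  7 (successors {0, 1, 2, 3, 5, 8}): φ is true.
  8 (successors {1, 2, 3, 4, 5, 6, 7}): φ is true.
For instance, at 6:
  At 6: r -> s is false, <>r is true, so (r -> s) & <>r is false.
    At 6: <>r requires r at some successor in {2, 3, 5, 6, 8}.
      r holds at 2, so <>r is true at 6.
Satisfying worlds: {0, 2, 3, 4, 5, 7, 8}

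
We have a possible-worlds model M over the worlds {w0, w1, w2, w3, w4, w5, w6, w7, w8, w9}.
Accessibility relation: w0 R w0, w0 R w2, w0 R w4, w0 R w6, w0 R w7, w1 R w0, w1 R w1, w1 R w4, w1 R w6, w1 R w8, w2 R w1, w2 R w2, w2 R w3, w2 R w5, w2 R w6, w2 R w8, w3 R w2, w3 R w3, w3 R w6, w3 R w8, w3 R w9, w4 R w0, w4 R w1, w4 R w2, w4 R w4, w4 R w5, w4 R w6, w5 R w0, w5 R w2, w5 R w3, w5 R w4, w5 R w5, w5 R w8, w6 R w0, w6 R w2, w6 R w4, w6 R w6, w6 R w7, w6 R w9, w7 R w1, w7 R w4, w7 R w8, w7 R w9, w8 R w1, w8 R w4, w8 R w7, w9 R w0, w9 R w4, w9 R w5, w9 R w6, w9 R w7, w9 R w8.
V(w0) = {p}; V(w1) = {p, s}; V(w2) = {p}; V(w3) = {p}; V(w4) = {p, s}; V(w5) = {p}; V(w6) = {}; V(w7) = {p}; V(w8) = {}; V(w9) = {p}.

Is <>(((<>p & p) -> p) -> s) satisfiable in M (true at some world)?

Yes

Let φ = <>(((<>p & p) -> p) -> s). Evaluate φ at each world:
  w0 (successors {w0, w2, w4, w6, w7}): φ is true.
  w1 (successors {w0, w1, w4, w6, w8}): φ is true.
  w2 (successors {w1, w2, w3, w5, w6, w8}): φ is true.
  w3 (successors {w2, w3, w6, w8, w9}): φ is false.
  w4 (successors {w0, w1, w2, w4, w5, w6}): φ is true.
  w5 (successors {w0, w2, w3, w4, w5, w8}): φ is true.
  w6 (successors {w0, w2, w4, w6, w7, w9}): φ is true.
  w7 (successors {w1, w4, w8, w9}): φ is true.
  w8 (successors {w1, w4, w7}): φ is true.
  w9 (successors {w0, w4, w5, w6, w7, w8}): φ is true.
Detail at w0 (witness):
  At w0: <>(((<>p & p) -> p) -> s) requires ((<>p & p) -> p) -> s at some successor in {w0, w2, w4, w6, w7}.
    ((<>p & p) -> p) -> s holds at w4, so <>(((<>p & p) -> p) -> s) is true at w0.
      At w4: (<>p & p) -> p is true, s is true, so ((<>p & p) -> p) -> s is true.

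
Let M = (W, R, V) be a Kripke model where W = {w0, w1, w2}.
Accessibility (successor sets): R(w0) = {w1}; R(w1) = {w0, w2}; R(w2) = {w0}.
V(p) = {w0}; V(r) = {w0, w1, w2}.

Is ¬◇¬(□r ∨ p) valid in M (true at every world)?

Let φ = ¬◇¬(□r ∨ p). Evaluate φ at each world:
  w0 (successors {w1}): φ is true.
  w1 (successors {w0, w2}): φ is true.
  w2 (successors {w0}): φ is true.
For instance, at w2:
  At w2: ◇¬(□r ∨ p) is false, so ¬◇¬(□r ∨ p) is true.
    At w2: ◇¬(□r ∨ p) requires ¬(□r ∨ p) at some successor in {w0}.
      At w0: ¬(□r ∨ p) is false.
    So ◇¬(□r ∨ p) is false at w2.

Yes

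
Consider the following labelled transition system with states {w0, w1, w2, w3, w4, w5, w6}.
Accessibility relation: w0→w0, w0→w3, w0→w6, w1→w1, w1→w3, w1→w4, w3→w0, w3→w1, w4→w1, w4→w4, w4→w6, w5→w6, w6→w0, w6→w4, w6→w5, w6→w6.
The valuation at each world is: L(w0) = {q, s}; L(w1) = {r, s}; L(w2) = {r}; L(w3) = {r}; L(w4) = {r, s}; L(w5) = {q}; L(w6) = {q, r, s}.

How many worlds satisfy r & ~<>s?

1

Recall that <>ψ holds at a world iff ψ holds at some accessible world.
Let φ = r & ~<>s. Evaluate φ at each world:
  w0 (successors {w0, w3, w6}): φ is false.
  w1 (successors {w1, w3, w4}): φ is false.
  w2 (successors ∅): φ is true.
  w3 (successors {w0, w1}): φ is false.
  w4 (successors {w1, w4, w6}): φ is false.
  w5 (successors {w6}): φ is false.
  w6 (successors {w0, w4, w5, w6}): φ is false.
For instance, at w4:
  At w4: r is true, ~<>s is false, so r & ~<>s is false.
    At w4: <>s is true, so ~<>s is false.
      At w4: <>s requires s at some successor in {w1, w4, w6}.
        s holds at w1, so <>s is true at w4.
Satisfying worlds: {w2}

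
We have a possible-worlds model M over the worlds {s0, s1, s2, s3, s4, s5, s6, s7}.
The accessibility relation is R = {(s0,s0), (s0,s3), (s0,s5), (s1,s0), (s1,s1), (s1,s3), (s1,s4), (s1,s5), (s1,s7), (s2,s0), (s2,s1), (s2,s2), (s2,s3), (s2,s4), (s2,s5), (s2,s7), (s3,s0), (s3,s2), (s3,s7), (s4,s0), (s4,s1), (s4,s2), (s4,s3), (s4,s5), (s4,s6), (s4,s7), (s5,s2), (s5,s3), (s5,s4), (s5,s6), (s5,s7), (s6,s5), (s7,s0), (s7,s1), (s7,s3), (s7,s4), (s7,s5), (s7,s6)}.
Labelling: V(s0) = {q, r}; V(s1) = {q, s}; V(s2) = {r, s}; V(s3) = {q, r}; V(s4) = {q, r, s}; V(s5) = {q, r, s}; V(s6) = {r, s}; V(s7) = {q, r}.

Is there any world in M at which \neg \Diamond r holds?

No

Let φ = \neg \Diamond r. Evaluate φ at each world:
  s0 (successors {s0, s3, s5}): φ is false.
  s1 (successors {s0, s1, s3, s4, s5, s7}): φ is false.
  s2 (successors {s0, s1, s2, s3, s4, s5, s7}): φ is false.
  s3 (successors {s0, s2, s7}): φ is false.
  s4 (successors {s0, s1, s2, s3, s5, s6, s7}): φ is false.
  s5 (successors {s2, s3, s4, s6, s7}): φ is false.
  s6 (successors {s5}): φ is false.
  s7 (successors {s0, s1, s3, s4, s5, s6}): φ is false.
For instance, at s0:
  At s0: \Diamond r is true, so \neg \Diamond r is false.
    At s0: \Diamond r requires r at some successor in {s0, s3, s5}.
      r holds at s0, so \Diamond r is true at s0.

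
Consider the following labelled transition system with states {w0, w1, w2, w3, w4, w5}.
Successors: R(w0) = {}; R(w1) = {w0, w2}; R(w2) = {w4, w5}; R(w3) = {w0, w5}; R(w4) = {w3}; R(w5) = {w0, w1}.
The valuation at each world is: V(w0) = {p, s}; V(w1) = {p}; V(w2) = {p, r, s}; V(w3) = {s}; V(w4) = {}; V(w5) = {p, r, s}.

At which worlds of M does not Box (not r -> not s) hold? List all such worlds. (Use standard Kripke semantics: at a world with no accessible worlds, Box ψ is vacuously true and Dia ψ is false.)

w1, w3, w4, w5

Let φ = not Box (not r -> not s). Evaluate φ at each world:
  w0 (successors ∅): φ is false.
  w1 (successors {w0, w2}): φ is true.
  w2 (successors {w4, w5}): φ is false.
  w3 (successors {w0, w5}): φ is true.
  w4 (successors {w3}): φ is true.
  w5 (successors {w0, w1}): φ is true.
For instance, at w3:
  At w3: Box (not r -> not s) is false, so not Box (not r -> not s) is true.
    At w3: Box (not r -> not s) requires not r -> not s at every successor {w0, w5}.
      not r -> not s fails at w0, so Box (not r -> not s) is false at w3.
Satisfying worlds: {w1, w3, w4, w5}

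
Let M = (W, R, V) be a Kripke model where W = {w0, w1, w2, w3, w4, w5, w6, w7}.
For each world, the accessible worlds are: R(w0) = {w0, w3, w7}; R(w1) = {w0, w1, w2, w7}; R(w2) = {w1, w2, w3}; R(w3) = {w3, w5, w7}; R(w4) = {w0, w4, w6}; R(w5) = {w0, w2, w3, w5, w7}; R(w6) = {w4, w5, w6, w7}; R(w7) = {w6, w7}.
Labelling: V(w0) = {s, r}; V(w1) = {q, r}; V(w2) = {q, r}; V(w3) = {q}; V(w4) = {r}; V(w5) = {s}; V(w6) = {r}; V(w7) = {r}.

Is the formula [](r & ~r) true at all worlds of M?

No

Let φ = [](r & ~r). Evaluate φ at each world:
  w0 (successors {w0, w3, w7}): φ is false.
  w1 (successors {w0, w1, w2, w7}): φ is false.
  w2 (successors {w1, w2, w3}): φ is false.
  w3 (successors {w3, w5, w7}): φ is false.
  w4 (successors {w0, w4, w6}): φ is false.
  w5 (successors {w0, w2, w3, w5, w7}): φ is false.
  w6 (successors {w4, w5, w6, w7}): φ is false.
  w7 (successors {w6, w7}): φ is false.
Detail at w0 (counterexample):
  At w0: [](r & ~r) requires r & ~r at every successor {w0, w3, w7}.
    r & ~r fails at w0, so [](r & ~r) is false at w0.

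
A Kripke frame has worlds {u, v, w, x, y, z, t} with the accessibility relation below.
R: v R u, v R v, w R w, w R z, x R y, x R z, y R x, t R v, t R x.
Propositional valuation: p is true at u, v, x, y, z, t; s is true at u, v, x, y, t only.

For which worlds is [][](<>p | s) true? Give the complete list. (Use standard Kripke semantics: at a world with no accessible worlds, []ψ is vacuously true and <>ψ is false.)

Recall that []ψ holds at a world iff ψ holds at every accessible world, and <>ψ holds iff ψ holds at some accessible world.
Let φ = [][](<>p | s). Evaluate φ at each world:
  u (successors ∅): φ is true.
  v (successors {u, v}): φ is true.
  w (successors {w, z}): φ is false.
  x (successors {y, z}): φ is true.
  y (successors {x}): φ is false.
  z (successors ∅): φ is true.
  t (successors {v, x}): φ is false.
For instance, at w:
  At w: [][](<>p | s) requires [](<>p | s) at every successor {w, z}.
    [](<>p | s) fails at w, so [][](<>p | s) is false at w.
      At w: [](<>p | s) requires <>p | s at every successor {w, z}.
        <>p | s fails at z, so [](<>p | s) is false at w.
Satisfying worlds: {u, v, x, z}

u, v, x, z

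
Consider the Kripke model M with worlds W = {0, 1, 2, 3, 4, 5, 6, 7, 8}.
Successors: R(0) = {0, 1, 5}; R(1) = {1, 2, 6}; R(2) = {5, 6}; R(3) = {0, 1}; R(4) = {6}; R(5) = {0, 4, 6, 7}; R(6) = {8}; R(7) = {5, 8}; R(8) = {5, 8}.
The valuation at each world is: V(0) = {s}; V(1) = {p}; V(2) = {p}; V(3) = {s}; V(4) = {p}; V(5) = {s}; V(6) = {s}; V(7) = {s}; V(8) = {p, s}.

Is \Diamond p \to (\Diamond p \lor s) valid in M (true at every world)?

Let φ = \Diamond p \to (\Diamond p \lor s). Evaluate φ at each world:
  0 (successors {0, 1, 5}): φ is true.
  1 (successors {1, 2, 6}): φ is true.
  2 (successors {5, 6}): φ is true.
  3 (successors {0, 1}): φ is true.
  4 (successors {6}): φ is true.
  5 (successors {0, 4, 6, 7}): φ is true.
  6 (successors {8}): φ is true.
  7 (successors {5, 8}): φ is true.
  8 (successors {5, 8}): φ is true.
For instance, at 2:
  At 2: \Diamond p is false, \Diamond p \lor s is false, so \Diamond p \to (\Diamond p \lor s) is true.
    At 2: \Diamond p requires p at some successor in {5, 6}.
      At 5: p is false.
      At 6: p is false.
    So \Diamond p is false at 2.
    At 2: \Diamond p is false, s is false, so \Diamond p \lor s is false.
      At 2: \Diamond p requires p at some successor in {5, 6}.
        At 5: p is false.
        At 6: p is false.
      So \Diamond p is false at 2.

Yes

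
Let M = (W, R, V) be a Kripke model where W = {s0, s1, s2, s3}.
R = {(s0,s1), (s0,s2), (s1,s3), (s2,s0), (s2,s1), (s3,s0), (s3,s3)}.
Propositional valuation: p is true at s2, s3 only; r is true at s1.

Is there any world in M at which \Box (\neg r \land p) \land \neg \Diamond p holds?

Recall that \Box ψ holds at a world iff ψ holds at every accessible world, and \Diamond ψ holds iff ψ holds at some accessible world.
Let φ = \Box (\neg r \land p) \land \neg \Diamond p. Evaluate φ at each world:
  s0 (successors {s1, s2}): φ is false.
  s1 (successors {s3}): φ is false.
  s2 (successors {s0, s1}): φ is false.
  s3 (successors {s0, s3}): φ is false.
For instance, at s3:
  At s3: \Box (\neg r \land p) is false, \neg \Diamond p is false, so \Box (\neg r \land p) \land \neg \Diamond p is false.
    At s3: \Box (\neg r \land p) requires \neg r \land p at every successor {s0, s3}.
      \neg r \land p fails at s0, so \Box (\neg r \land p) is false at s3.
    At s3: \Diamond p is true, so \neg \Diamond p is false.
      At s3: \Diamond p requires p at some successor in {s0, s3}.
        p holds at s3, so \Diamond p is true at s3.

No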